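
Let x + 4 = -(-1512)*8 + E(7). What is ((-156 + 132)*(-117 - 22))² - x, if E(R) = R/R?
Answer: 11116803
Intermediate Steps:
E(R) = 1
x = 12093 (x = -4 + (-(-1512)*8 + 1) = -4 + (-252*(-48) + 1) = -4 + (12096 + 1) = -4 + 12097 = 12093)
((-156 + 132)*(-117 - 22))² - x = ((-156 + 132)*(-117 - 22))² - 1*12093 = (-24*(-139))² - 12093 = 3336² - 12093 = 11128896 - 12093 = 11116803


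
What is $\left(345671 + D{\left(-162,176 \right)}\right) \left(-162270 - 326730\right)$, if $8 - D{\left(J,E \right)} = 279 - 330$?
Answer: $-169061970000$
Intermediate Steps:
$D{\left(J,E \right)} = 59$ ($D{\left(J,E \right)} = 8 - \left(279 - 330\right) = 8 - -51 = 8 + 51 = 59$)
$\left(345671 + D{\left(-162,176 \right)}\right) \left(-162270 - 326730\right) = \left(345671 + 59\right) \left(-162270 - 326730\right) = 345730 \left(-489000\right) = -169061970000$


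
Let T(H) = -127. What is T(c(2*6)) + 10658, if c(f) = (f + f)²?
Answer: 10531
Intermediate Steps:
c(f) = 4*f² (c(f) = (2*f)² = 4*f²)
T(c(2*6)) + 10658 = -127 + 10658 = 10531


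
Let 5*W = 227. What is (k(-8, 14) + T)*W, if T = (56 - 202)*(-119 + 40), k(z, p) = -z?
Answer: 2620034/5 ≈ 5.2401e+5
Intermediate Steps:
W = 227/5 (W = (⅕)*227 = 227/5 ≈ 45.400)
T = 11534 (T = -146*(-79) = 11534)
(k(-8, 14) + T)*W = (-1*(-8) + 11534)*(227/5) = (8 + 11534)*(227/5) = 11542*(227/5) = 2620034/5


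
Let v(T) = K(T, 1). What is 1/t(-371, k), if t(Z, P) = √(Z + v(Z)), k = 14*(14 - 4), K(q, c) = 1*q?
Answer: -I*√742/742 ≈ -0.036711*I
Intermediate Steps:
K(q, c) = q
v(T) = T
k = 140 (k = 14*10 = 140)
t(Z, P) = √2*√Z (t(Z, P) = √(Z + Z) = √(2*Z) = √2*√Z)
1/t(-371, k) = 1/(√2*√(-371)) = 1/(√2*(I*√371)) = 1/(I*√742) = -I*√742/742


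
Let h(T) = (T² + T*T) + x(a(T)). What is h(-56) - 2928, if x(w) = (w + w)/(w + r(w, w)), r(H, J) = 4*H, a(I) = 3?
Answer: 16722/5 ≈ 3344.4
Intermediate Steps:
x(w) = ⅖ (x(w) = (w + w)/(w + 4*w) = (2*w)/((5*w)) = (2*w)*(1/(5*w)) = ⅖)
h(T) = ⅖ + 2*T² (h(T) = (T² + T*T) + ⅖ = (T² + T²) + ⅖ = 2*T² + ⅖ = ⅖ + 2*T²)
h(-56) - 2928 = (⅖ + 2*(-56)²) - 2928 = (⅖ + 2*3136) - 2928 = (⅖ + 6272) - 2928 = 31362/5 - 2928 = 16722/5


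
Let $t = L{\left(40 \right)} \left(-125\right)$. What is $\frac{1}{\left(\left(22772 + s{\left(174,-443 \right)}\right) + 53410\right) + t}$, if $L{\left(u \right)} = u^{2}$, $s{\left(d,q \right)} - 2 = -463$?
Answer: $- \frac{1}{124279} \approx -8.0464 \cdot 10^{-6}$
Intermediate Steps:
$s{\left(d,q \right)} = -461$ ($s{\left(d,q \right)} = 2 - 463 = -461$)
$t = -200000$ ($t = 40^{2} \left(-125\right) = 1600 \left(-125\right) = -200000$)
$\frac{1}{\left(\left(22772 + s{\left(174,-443 \right)}\right) + 53410\right) + t} = \frac{1}{\left(\left(22772 - 461\right) + 53410\right) - 200000} = \frac{1}{\left(22311 + 53410\right) - 200000} = \frac{1}{75721 - 200000} = \frac{1}{-124279} = - \frac{1}{124279}$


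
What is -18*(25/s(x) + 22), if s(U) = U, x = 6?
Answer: -471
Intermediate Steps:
-18*(25/s(x) + 22) = -18*(25/6 + 22) = -18*157/6 = -471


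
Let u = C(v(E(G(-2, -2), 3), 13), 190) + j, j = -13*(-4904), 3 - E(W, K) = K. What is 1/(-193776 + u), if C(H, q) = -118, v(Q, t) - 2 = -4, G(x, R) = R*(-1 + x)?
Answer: -1/130142 ≈ -7.6839e-6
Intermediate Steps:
E(W, K) = 3 - K
v(Q, t) = -2 (v(Q, t) = 2 - 4 = -2)
j = 63752
u = 63634 (u = -118 + 63752 = 63634)
1/(-193776 + u) = 1/(-193776 + 63634) = 1/(-130142) = -1/130142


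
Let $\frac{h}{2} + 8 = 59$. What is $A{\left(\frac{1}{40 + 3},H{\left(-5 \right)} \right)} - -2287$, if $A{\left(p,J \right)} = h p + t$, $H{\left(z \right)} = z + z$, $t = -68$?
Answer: $\frac{95519}{43} \approx 2221.4$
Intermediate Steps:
$h = 102$ ($h = -16 + 2 \cdot 59 = -16 + 118 = 102$)
$H{\left(z \right)} = 2 z$
$A{\left(p,J \right)} = -68 + 102 p$ ($A{\left(p,J \right)} = 102 p - 68 = -68 + 102 p$)
$A{\left(\frac{1}{40 + 3},H{\left(-5 \right)} \right)} - -2287 = \left(-68 + \frac{102}{40 + 3}\right) - -2287 = \left(-68 + \frac{102}{43}\right) + 2287 = - \frac{2822}{43} + 2287 = \frac{95519}{43}$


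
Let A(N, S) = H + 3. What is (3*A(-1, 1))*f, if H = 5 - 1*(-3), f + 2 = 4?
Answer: 66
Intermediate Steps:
f = 2 (f = -2 + 4 = 2)
H = 8 (H = 5 + 3 = 8)
A(N, S) = 11 (A(N, S) = 8 + 3 = 11)
(3*A(-1, 1))*f = (3*11)*2 = 33*2 = 66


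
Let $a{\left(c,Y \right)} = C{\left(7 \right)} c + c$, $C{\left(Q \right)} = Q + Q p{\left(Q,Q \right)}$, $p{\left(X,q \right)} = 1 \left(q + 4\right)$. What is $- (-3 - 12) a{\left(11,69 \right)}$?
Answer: $14025$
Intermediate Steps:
$p{\left(X,q \right)} = 4 + q$ ($p{\left(X,q \right)} = 1 \left(4 + q\right) = 4 + q$)
$C{\left(Q \right)} = Q + Q \left(4 + Q\right)$
$a{\left(c,Y \right)} = 85 c$ ($a{\left(c,Y \right)} = 7 \left(5 + 7\right) c + c = 7 \cdot 12 c + c = 84 c + c = 85 c$)
$- (-3 - 12) a{\left(11,69 \right)} = - (-3 - 12) 85 \cdot 11 = - (-3 - 12) 935 = \left(-1\right) \left(-15\right) 935 = 15 \cdot 935 = 14025$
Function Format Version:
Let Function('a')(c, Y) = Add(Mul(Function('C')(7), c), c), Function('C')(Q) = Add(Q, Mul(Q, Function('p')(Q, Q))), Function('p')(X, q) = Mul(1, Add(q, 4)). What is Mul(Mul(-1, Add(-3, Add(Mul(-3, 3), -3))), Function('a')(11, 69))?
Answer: 14025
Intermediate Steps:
Function('p')(X, q) = Add(4, q) (Function('p')(X, q) = Mul(1, Add(4, q)) = Add(4, q))
Function('C')(Q) = Add(Q, Mul(Q, Add(4, Q)))
Function('a')(c, Y) = Mul(85, c) (Function('a')(c, Y) = Add(Mul(Mul(7, Add(5, 7)), c), c) = Add(Mul(Mul(7, 12), c), c) = Add(Mul(84, c), c) = Mul(85, c))
Mul(Mul(-1, Add(-3, Add(Mul(-3, 3), -3))), Function('a')(11, 69)) = Mul(Mul(-1, Add(-3, Add(Mul(-3, 3), -3))), Mul(85, 11)) = Mul(Mul(-1, Add(-3, Add(-9, -3))), 935) = Mul(Mul(-1, Add(-3, -12)), 935) = Mul(Mul(-1, -15), 935) = Mul(15, 935) = 14025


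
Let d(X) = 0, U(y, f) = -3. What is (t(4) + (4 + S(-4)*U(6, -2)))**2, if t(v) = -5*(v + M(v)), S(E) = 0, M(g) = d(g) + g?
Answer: 1296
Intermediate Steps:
M(g) = g (M(g) = 0 + g = g)
t(v) = -10*v (t(v) = -5*(v + v) = -10*v)
(t(4) + (4 + S(-4)*U(6, -2)))**2 = (-10*4 + (4 + 0*(-3)))**2 = (-40 + (4 + 0))**2 = (-40 + 4)**2 = (-36)**2 = 1296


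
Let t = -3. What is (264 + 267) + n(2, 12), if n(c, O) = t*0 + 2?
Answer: 533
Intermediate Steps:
n(c, O) = 2 (n(c, O) = -3*0 + 2 = 0 + 2 = 2)
(264 + 267) + n(2, 12) = (264 + 267) + 2 = 531 + 2 = 533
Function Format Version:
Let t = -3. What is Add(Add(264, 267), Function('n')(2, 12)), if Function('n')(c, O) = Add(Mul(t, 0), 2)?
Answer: 533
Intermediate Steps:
Function('n')(c, O) = 2 (Function('n')(c, O) = Add(Mul(-3, 0), 2) = Add(0, 2) = 2)
Add(Add(264, 267), Function('n')(2, 12)) = Add(Add(264, 267), 2) = Add(531, 2) = 533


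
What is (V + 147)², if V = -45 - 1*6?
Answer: 9216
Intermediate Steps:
V = -51 (V = -45 - 6 = -51)
(V + 147)² = (-51 + 147)² = 96² = 9216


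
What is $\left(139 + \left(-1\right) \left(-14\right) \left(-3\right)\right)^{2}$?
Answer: $9409$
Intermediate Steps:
$\left(139 + \left(-1\right) \left(-14\right) \left(-3\right)\right)^{2} = \left(139 + 14 \left(-3\right)\right)^{2} = \left(139 - 42\right)^{2} = 97^{2} = 9409$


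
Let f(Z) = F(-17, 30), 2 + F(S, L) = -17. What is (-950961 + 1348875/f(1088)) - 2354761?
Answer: -64157593/19 ≈ -3.3767e+6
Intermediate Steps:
F(S, L) = -19 (F(S, L) = -2 - 17 = -19)
f(Z) = -19
(-950961 + 1348875/f(1088)) - 2354761 = (-950961 + 1348875/(-19)) - 2354761 = (-950961 + 1348875*(-1/19)) - 2354761 = (-950961 - 1348875/19) - 2354761 = -19417134/19 - 2354761 = -64157593/19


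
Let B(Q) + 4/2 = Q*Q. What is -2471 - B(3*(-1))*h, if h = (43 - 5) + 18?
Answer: -2863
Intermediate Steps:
B(Q) = -2 + Q² (B(Q) = -2 + Q*Q = -2 + Q²)
h = 56 (h = 38 + 18 = 56)
-2471 - B(3*(-1))*h = -2471 - (-2 + (3*(-1))²)*56 = -2471 - (-2 + (-3)²)*56 = -2471 - (-2 + 9)*56 = -2471 - 7*56 = -2471 - 1*392 = -2471 - 392 = -2863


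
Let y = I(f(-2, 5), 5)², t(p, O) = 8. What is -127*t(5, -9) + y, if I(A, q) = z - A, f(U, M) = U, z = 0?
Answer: -1012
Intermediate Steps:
I(A, q) = -A (I(A, q) = 0 - A = -A)
y = 4 (y = (-1*(-2))² = 2² = 4)
-127*t(5, -9) + y = -127*8 + 4 = -1016 + 4 = -1012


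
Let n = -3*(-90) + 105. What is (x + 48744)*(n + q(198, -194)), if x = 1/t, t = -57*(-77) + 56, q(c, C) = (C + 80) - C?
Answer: 2816672053/127 ≈ 2.2179e+7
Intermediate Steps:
q(c, C) = 80 (q(c, C) = (80 + C) - C = 80)
t = 4445 (t = 4389 + 56 = 4445)
x = 1/4445 ≈ 0.00022497
n = 375 (n = 270 + 105 = 375)
(x + 48744)*(n + q(198, -194)) = (1/4445 + 48744)*(375 + 80) = (216667081/4445)*455 = 2816672053/127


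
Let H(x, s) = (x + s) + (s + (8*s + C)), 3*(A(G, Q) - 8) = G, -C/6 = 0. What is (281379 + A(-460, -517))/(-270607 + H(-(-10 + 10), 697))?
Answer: -843701/790911 ≈ -1.0667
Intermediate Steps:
C = 0 (C = -6*0 = 0)
A(G, Q) = 8 + G/3
H(x, s) = x + 10*s (H(x, s) = (x + s) + (s + (8*s + 0)) = (s + x) + (s + 8*s) = (s + x) + 9*s = x + 10*s)
(281379 + A(-460, -517))/(-270607 + H(-(-10 + 10), 697)) = (281379 + (8 + (1/3)*(-460)))/(-270607 + (-(-10 + 10) + 10*697)) = (281379 + (8 - 460/3))/(-270607 + (-1*0 + 6970)) = (281379 - 436/3)/(-270607 + (0 + 6970)) = 843701/(3*(-270607 + 6970)) = (843701/3)/(-263637) = (843701/3)*(-1/263637) = -843701/790911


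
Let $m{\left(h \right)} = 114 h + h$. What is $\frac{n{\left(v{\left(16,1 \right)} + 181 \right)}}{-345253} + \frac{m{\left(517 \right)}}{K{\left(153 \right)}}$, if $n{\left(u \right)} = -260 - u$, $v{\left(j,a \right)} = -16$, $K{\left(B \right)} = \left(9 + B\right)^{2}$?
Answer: $\frac{1208127695}{532989396} \approx 2.2667$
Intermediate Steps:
$m{\left(h \right)} = 115 h$
$\frac{n{\left(v{\left(16,1 \right)} + 181 \right)}}{-345253} + \frac{m{\left(517 \right)}}{K{\left(153 \right)}} = \frac{-260 - \left(-16 + 181\right)}{-345253} + \frac{115 \cdot 517}{\left(9 + 153\right)^{2}} = \left(-260 - 165\right) \left(- \frac{1}{345253}\right) + \frac{59455}{162^{2}} = \left(-260 - 165\right) \left(- \frac{1}{345253}\right) + \frac{59455}{26244} = \left(-425\right) \left(- \frac{1}{345253}\right) + 59455 \cdot \frac{1}{26244} = \frac{25}{20309} + \frac{59455}{26244} = \frac{1208127695}{532989396}$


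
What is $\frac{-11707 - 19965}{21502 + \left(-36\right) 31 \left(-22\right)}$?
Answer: $- \frac{15836}{23027} \approx -0.68771$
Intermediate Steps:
$\frac{-11707 - 19965}{21502 + \left(-36\right) 31 \left(-22\right)} = - \frac{31672}{21502 - -24552} = - \frac{31672}{21502 + 24552} = - \frac{31672}{46054} = \left(-31672\right) \frac{1}{46054} = - \frac{15836}{23027}$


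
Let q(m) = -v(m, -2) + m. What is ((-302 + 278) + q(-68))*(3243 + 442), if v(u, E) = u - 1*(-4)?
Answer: -103180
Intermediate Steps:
v(u, E) = 4 + u (v(u, E) = u + 4 = 4 + u)
q(m) = -4 (q(m) = -(4 + m) + m = (-4 - m) + m = -4)
((-302 + 278) + q(-68))*(3243 + 442) = ((-302 + 278) - 4)*(3243 + 442) = (-24 - 4)*3685 = -28*3685 = -103180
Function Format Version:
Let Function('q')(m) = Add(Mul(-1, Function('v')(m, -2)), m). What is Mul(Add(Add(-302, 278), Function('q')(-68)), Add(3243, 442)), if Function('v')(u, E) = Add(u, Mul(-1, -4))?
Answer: -103180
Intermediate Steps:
Function('v')(u, E) = Add(4, u) (Function('v')(u, E) = Add(u, 4) = Add(4, u))
Function('q')(m) = -4 (Function('q')(m) = Add(Mul(-1, Add(4, m)), m) = Add(Add(-4, Mul(-1, m)), m) = -4)
Mul(Add(Add(-302, 278), Function('q')(-68)), Add(3243, 442)) = Mul(Add(Add(-302, 278), -4), Add(3243, 442)) = Mul(Add(-24, -4), 3685) = Mul(-28, 3685) = -103180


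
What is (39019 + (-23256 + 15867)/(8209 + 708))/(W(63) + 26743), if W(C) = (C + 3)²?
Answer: 347925034/277309783 ≈ 1.2546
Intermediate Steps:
W(C) = (3 + C)²
(39019 + (-23256 + 15867)/(8209 + 708))/(W(63) + 26743) = (39019 + (-23256 + 15867)/(8209 + 708))/((3 + 63)² + 26743) = (39019 - 7389/8917)/(66² + 26743) = (39019 - 7389*1/8917)/(4356 + 26743) = (39019 - 7389/8917)/31099 = (347925034/8917)*(1/31099) = 347925034/277309783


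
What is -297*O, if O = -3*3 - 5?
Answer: 4158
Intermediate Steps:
O = -14 (O = -9 - 5 = -14)
-297*O = -297*(-14) = 4158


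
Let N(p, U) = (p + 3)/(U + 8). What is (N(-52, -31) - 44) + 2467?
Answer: 55778/23 ≈ 2425.1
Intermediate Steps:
N(p, U) = (3 + p)/(8 + U)
(N(-52, -31) - 44) + 2467 = ((3 - 52)/(8 - 31) - 44) + 2467 = (-49/(-23) - 44) + 2467 = (-1/23*(-49) - 44) + 2467 = (49/23 - 44) + 2467 = -963/23 + 2467 = 55778/23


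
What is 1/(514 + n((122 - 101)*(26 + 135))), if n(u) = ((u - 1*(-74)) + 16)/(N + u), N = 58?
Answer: 3439/1771117 ≈ 0.0019417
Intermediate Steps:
n(u) = (90 + u)/(58 + u) (n(u) = ((u - 1*(-74)) + 16)/(58 + u) = ((u + 74) + 16)/(58 + u) = ((74 + u) + 16)/(58 + u) = (90 + u)/(58 + u))
1/(514 + n((122 - 101)*(26 + 135))) = 1/(514 + (90 + (122 - 101)*(26 + 135))/(58 + (122 - 101)*(26 + 135))) = 1/(514 + (90 + 21*161)/(58 + 21*161)) = 1/(514 + (90 + 3381)/(58 + 3381)) = 1/(514 + 3471/3439) = 1/(1771117/3439) = 3439/1771117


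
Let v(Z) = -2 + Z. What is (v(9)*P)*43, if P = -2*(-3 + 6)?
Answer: -1806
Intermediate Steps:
P = -6 (P = -2*3 = -6)
(v(9)*P)*43 = ((-2 + 9)*(-6))*43 = (7*(-6))*43 = -42*43 = -1806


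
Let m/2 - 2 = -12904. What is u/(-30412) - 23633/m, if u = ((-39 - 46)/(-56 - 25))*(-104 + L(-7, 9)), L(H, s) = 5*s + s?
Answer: 14581634369/15891212772 ≈ 0.91759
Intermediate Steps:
m = -25804 (m = 4 + 2*(-12904) = 4 - 25808 = -25804)
L(H, s) = 6*s
u = -4250/81 (u = ((-39 - 46)/(-56 - 25))*(-104 + 6*9) = (-85/(-81))*(-104 + 54) = -85*(-1/81)*(-50) = (85/81)*(-50) = -4250/81 ≈ -52.469)
u/(-30412) - 23633/m = -4250/81/(-30412) - 23633/(-25804) = -4250/81*(-1/30412) - 23633*(-1/25804) = 2125/1231686 + 23633/25804 = 14581634369/15891212772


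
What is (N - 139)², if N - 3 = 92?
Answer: 1936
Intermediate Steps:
N = 95 (N = 3 + 92 = 95)
(N - 139)² = (95 - 139)² = (-44)² = 1936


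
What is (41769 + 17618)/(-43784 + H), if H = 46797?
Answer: 59387/3013 ≈ 19.710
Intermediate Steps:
(41769 + 17618)/(-43784 + H) = (41769 + 17618)/(-43784 + 46797) = 59387/3013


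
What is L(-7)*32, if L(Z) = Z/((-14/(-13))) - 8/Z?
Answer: -1200/7 ≈ -171.43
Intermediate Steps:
L(Z) = -8/Z + 13*Z/14 (L(Z) = Z/((-14*(-1/13))) - 8/Z = Z/(14/13) - 8/Z = Z*(13/14) - 8/Z = 13*Z/14 - 8/Z = -8/Z + 13*Z/14)
L(-7)*32 = (-8/(-7) + (13/14)*(-7))*32 = (-8*(-1/7) - 13/2)*32 = (8/7 - 13/2)*32 = -75/14*32 = -1200/7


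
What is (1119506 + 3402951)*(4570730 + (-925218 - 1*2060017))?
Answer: 7170332961215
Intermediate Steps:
(1119506 + 3402951)*(4570730 + (-925218 - 1*2060017)) = 4522457*(4570730 + (-925218 - 2060017)) = 4522457*(4570730 - 2985235) = 4522457*1585495 = 7170332961215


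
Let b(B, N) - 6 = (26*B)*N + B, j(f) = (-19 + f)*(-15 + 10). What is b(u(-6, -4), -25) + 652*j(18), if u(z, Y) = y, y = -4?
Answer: 5862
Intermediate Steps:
j(f) = 95 - 5*f (j(f) = (-19 + f)*(-5) = 95 - 5*f)
u(z, Y) = -4
b(B, N) = 6 + B + 26*B*N (b(B, N) = 6 + ((26*B)*N + B) = 6 + (26*B*N + B) = 6 + (B + 26*B*N) = 6 + B + 26*B*N)
b(u(-6, -4), -25) + 652*j(18) = (6 - 4 + 26*(-4)*(-25)) + 652*(95 - 5*18) = (6 - 4 + 2600) + 652*(95 - 90) = 2602 + 652*5 = 2602 + 3260 = 5862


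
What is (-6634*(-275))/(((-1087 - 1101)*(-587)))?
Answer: 912175/642178 ≈ 1.4204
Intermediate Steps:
(-6634*(-275))/(((-1087 - 1101)*(-587))) = 1824350/((-2188*(-587))) = 1824350/1284356 = 1824350*(1/1284356) = 912175/642178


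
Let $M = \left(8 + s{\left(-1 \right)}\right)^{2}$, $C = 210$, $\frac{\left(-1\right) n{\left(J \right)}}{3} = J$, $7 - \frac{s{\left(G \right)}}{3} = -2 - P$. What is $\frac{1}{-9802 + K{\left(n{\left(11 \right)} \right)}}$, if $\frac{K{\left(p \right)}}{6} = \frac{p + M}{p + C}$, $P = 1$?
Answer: $- \frac{59}{575496} \approx -0.00010252$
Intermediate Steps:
$s{\left(G \right)} = 30$ ($s{\left(G \right)} = 21 - 3 \left(-2 - 1\right) = 21 - -9 = 21 + 9 = 30$)
$n{\left(J \right)} = - 3 J$
$M = 1444$ ($M = \left(8 + 30\right)^{2} = 38^{2} = 1444$)
$K{\left(p \right)} = \frac{6 \left(1444 + p\right)}{210 + p}$ ($K{\left(p \right)} = 6 \frac{p + 1444}{p + 210} = 6 \frac{1444 + p}{210 + p} = \frac{6 \left(1444 + p\right)}{210 + p}$)
$\frac{1}{-9802 + K{\left(n{\left(11 \right)} \right)}} = \frac{1}{-9802 + \frac{6 \left(1444 - 33\right)}{210 - 33}} = \frac{1}{-9802 + 6 \cdot \frac{1}{177} \cdot 1411} = \frac{1}{-9802 + \frac{2822}{59}} = \frac{1}{- \frac{575496}{59}} = - \frac{59}{575496}$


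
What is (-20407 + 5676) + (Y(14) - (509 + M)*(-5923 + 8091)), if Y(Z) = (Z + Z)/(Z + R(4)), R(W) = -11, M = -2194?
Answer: 10915075/3 ≈ 3.6384e+6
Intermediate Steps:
Y(Z) = 2*Z/(-11 + Z) (Y(Z) = (Z + Z)/(Z - 11) = (2*Z)/(-11 + Z) = 2*Z/(-11 + Z))
(-20407 + 5676) + (Y(14) - (509 + M)*(-5923 + 8091)) = (-20407 + 5676) + (2*14/(-11 + 14) - (509 - 2194)*(-5923 + 8091)) = -14731 + (2*14/3 - (-1685)*2168) = -14731 + (2*14*(⅓) - 1*(-3653080)) = -14731 + (28/3 + 3653080) = -14731 + 10959268/3 = 10915075/3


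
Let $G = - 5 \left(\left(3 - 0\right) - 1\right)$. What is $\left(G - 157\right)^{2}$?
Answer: $27889$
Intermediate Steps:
$G = -10$ ($G = - 5 \left(\left(3 + 0\right) - 1\right) = - 5 \left(3 - 1\right) = \left(-5\right) 2 = -10$)
$\left(G - 157\right)^{2} = \left(-10 - 157\right)^{2} = \left(-167\right)^{2} = 27889$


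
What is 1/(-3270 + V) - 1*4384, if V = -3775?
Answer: -30885281/7045 ≈ -4384.0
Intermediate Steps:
1/(-3270 + V) - 1*4384 = 1/(-3270 - 3775) - 1*4384 = 1/(-7045) - 4384 = -1/7045 - 4384 = -30885281/7045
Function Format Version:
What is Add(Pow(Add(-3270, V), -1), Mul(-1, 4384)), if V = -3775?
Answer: Rational(-30885281, 7045) ≈ -4384.0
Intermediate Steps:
Add(Pow(Add(-3270, V), -1), Mul(-1, 4384)) = Add(Pow(Add(-3270, -3775), -1), Mul(-1, 4384)) = Add(Pow(-7045, -1), -4384) = Add(Rational(-1, 7045), -4384) = Rational(-30885281, 7045)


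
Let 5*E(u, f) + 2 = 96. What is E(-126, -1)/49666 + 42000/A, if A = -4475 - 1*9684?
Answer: -5214264527/1758052235 ≈ -2.9659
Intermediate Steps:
E(u, f) = 94/5 (E(u, f) = -2/5 + (1/5)*96 = -2/5 + 96/5 = 94/5)
A = -14159 (A = -4475 - 9684 = -14159)
E(-126, -1)/49666 + 42000/A = (94/5)/49666 + 42000/(-14159) = (94/5)*(1/49666) + 42000*(-1/14159) = 47/124165 - 42000/14159 = -5214264527/1758052235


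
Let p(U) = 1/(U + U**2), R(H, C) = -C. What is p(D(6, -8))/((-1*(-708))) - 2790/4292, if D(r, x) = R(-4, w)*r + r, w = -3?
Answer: -296296927/455810400 ≈ -0.65004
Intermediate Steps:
D(r, x) = 4*r (D(r, x) = (-1*(-3))*r + r = 3*r + r = 4*r)
p(D(6, -8))/((-1*(-708))) - 2790/4292 = (1/(((4*6))*(1 + 4*6)))/((-1*(-708))) - 2790/4292 = (1/(24*(1 + 24)))/708 - 2790*1/4292 = ((1/24)/25)*(1/708) - 1395/2146 = ((1/24)*(1/25))*(1/708) - 1395/2146 = (1/600)*(1/708) - 1395/2146 = 1/424800 - 1395/2146 = -296296927/455810400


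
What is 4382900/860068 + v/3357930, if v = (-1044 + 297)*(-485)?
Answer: 250484495551/48134135654 ≈ 5.2039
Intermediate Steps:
v = 362295 (v = -747*(-485) = 362295)
4382900/860068 + v/3357930 = 4382900/860068 + 362295/3357930 = 4382900*(1/860068) + 362295*(1/3357930) = 1095725/215017 + 24153/223862 = 250484495551/48134135654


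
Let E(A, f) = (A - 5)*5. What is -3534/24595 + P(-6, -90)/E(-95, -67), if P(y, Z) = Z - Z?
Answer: -3534/24595 ≈ -0.14369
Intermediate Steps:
P(y, Z) = 0
E(A, f) = -25 + 5*A (E(A, f) = (-5 + A)*5 = -25 + 5*A)
-3534/24595 + P(-6, -90)/E(-95, -67) = -3534/24595 + 0/(-25 + 5*(-95)) = -3534*1/24595 + 0/(-25 - 475) = -3534/24595 + 0/(-500) = -3534/24595 + 0*(-1/500) = -3534/24595 + 0 = -3534/24595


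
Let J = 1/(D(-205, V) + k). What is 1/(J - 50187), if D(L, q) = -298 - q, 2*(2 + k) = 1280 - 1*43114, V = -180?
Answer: -21037/1055783920 ≈ -1.9925e-5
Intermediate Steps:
k = -20919 (k = -2 + (1280 - 1*43114)/2 = -2 + (1280 - 43114)/2 = -2 + (½)*(-41834) = -2 - 20917 = -20919)
J = -1/21037 (J = 1/((-298 - 1*(-180)) - 20919) = 1/((-298 + 180) - 20919) = 1/(-118 - 20919) = 1/(-21037) = -1/21037 ≈ -4.7535e-5)
1/(J - 50187) = 1/(-1/21037 - 50187) = 1/(-1055783920/21037) = -21037/1055783920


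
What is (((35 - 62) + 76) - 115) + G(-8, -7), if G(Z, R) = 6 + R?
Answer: -67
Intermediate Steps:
(((35 - 62) + 76) - 115) + G(-8, -7) = (((35 - 62) + 76) - 115) + (6 - 7) = ((-27 + 76) - 115) - 1 = (49 - 115) - 1 = -66 - 1 = -67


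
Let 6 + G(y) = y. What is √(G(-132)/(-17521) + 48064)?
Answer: √14754950654122/17521 ≈ 219.24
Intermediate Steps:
G(y) = -6 + y
√(G(-132)/(-17521) + 48064) = √((-6 - 132)/(-17521) + 48064) = √(-138*(-1/17521) + 48064) = √(138/17521 + 48064) = √(842129482/17521) = √14754950654122/17521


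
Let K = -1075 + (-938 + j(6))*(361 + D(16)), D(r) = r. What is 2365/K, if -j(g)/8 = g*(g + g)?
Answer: -2365/571853 ≈ -0.0041357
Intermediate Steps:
j(g) = -16*g² (j(g) = -8*g*(g + g) = -8*g*2*g = -16*g²)
K = -571853 (K = -1075 + (-938 - 16*6²)*(361 + 16) = -1075 + (-938 - 16*36)*377 = -1075 + (-938 - 576)*377 = -1075 - 1514*377 = -1075 - 570778 = -571853)
2365/K = 2365/(-571853) = 2365*(-1/571853) = -2365/571853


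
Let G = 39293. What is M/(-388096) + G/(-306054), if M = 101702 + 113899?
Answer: -40617502291/59389166592 ≈ -0.68392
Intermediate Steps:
M = 215601
M/(-388096) + G/(-306054) = 215601/(-388096) + 39293/(-306054) = 215601*(-1/388096) + 39293*(-1/306054) = -215601/388096 - 39293/306054 = -40617502291/59389166592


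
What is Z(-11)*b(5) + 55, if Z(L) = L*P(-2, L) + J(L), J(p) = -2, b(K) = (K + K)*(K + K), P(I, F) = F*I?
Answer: -24345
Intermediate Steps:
b(K) = 4*K² (b(K) = (2*K)*(2*K) = 4*K²)
Z(L) = -2 - 2*L² (Z(L) = L*(L*(-2)) - 2 = L*(-2*L) - 2 = -2*L² - 2 = -2 - 2*L²)
Z(-11)*b(5) + 55 = (-2 - 2*(-11)²)*(4*5²) + 55 = (-2 - 2*121)*(4*25) + 55 = (-2 - 242)*100 + 55 = -244*100 + 55 = -24400 + 55 = -24345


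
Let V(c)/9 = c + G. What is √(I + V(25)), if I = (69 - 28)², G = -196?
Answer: √142 ≈ 11.916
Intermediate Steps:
V(c) = -1764 + 9*c (V(c) = 9*(c - 196) = 9*(-196 + c) = -1764 + 9*c)
I = 1681 (I = 41² = 1681)
√(I + V(25)) = √(1681 + (-1764 + 9*25)) = √(1681 + (-1764 + 225)) = √(1681 - 1539) = √142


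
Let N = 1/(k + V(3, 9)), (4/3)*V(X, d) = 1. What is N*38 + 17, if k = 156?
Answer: 569/33 ≈ 17.242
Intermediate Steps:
V(X, d) = ¾ (V(X, d) = (¾)*1 = ¾)
N = 4/627 (N = 1/(156 + ¾) = 1/(627/4) = 4/627 ≈ 0.0063796)
N*38 + 17 = (4/627)*38 + 17 = 8/33 + 17 = 569/33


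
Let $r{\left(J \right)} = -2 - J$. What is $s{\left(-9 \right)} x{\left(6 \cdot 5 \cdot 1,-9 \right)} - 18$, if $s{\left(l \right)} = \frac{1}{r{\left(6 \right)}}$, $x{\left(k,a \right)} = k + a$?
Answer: $- \frac{165}{8} \approx -20.625$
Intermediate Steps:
$x{\left(k,a \right)} = a + k$
$s{\left(l \right)} = - \frac{1}{8}$ ($s{\left(l \right)} = \frac{1}{-2 - 6} = \frac{1}{-8} = - \frac{1}{8}$)
$s{\left(-9 \right)} x{\left(6 \cdot 5 \cdot 1,-9 \right)} - 18 = - \frac{-9 + 6 \cdot 5 \cdot 1}{8} - 18 = - \frac{-9 + 30 \cdot 1}{8} - 18 = - \frac{-9 + 30}{8} - 18 = \left(- \frac{1}{8}\right) 21 - 18 = - \frac{21}{8} - 18 = - \frac{165}{8}$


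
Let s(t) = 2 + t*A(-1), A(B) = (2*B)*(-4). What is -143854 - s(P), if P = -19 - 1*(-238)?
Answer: -145608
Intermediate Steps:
P = 219 (P = -19 + 238 = 219)
A(B) = -8*B
s(t) = 2 + 8*t (s(t) = 2 + t*(-8*(-1)) = 2 + t*8 = 2 + 8*t)
-143854 - s(P) = -143854 - (2 + 8*219) = -143854 - (2 + 1752) = -143854 - 1*1754 = -143854 - 1754 = -145608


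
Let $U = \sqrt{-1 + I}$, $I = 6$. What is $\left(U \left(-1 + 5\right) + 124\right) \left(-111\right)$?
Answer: $-13764 - 444 \sqrt{5} \approx -14757.0$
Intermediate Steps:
$U = \sqrt{5}$ ($U = \sqrt{-1 + 6} = \sqrt{5} \approx 2.2361$)
$\left(U \left(-1 + 5\right) + 124\right) \left(-111\right) = \left(\sqrt{5} \left(-1 + 5\right) + 124\right) \left(-111\right) = \left(\sqrt{5} \cdot 4 + 124\right) \left(-111\right) = \left(4 \sqrt{5} + 124\right) \left(-111\right) = \left(124 + 4 \sqrt{5}\right) \left(-111\right) = -13764 - 444 \sqrt{5}$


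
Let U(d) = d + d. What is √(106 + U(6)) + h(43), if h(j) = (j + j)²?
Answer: 7396 + √118 ≈ 7406.9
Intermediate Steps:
U(d) = 2*d
h(j) = 4*j² (h(j) = (2*j)² = 4*j²)
√(106 + U(6)) + h(43) = √(106 + 2*6) + 4*43² = √(106 + 12) + 4*1849 = √118 + 7396 = 7396 + √118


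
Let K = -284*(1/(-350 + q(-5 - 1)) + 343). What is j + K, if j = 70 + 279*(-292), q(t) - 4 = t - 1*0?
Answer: -15735209/88 ≈ -1.7881e+5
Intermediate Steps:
q(t) = 4 + t (q(t) = 4 + (t - 1*0) = 4 + (t + 0) = 4 + t)
j = -81398 (j = 70 - 81468 = -81398)
K = -8572185/88 (K = -284*(1/(-350 + (4 + (-5 - 1))) + 343) = -284*(1/(-350 + (4 - 6)) + 343) = -284*(1/(-350 - 2) + 343) = -284*(1/(-352) + 343) = -284*(-1/352 + 343) = -284*120735/352 = -8572185/88 ≈ -97411.)
j + K = -81398 - 8572185/88 = -15735209/88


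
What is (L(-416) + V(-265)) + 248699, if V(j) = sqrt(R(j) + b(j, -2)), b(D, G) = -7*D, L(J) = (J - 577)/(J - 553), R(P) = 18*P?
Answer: 80330108/323 + I*sqrt(2915) ≈ 2.487e+5 + 53.991*I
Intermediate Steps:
L(J) = (-577 + J)/(-553 + J)
V(j) = sqrt(11)*sqrt(j) (V(j) = sqrt(18*j - 7*j) = sqrt(11*j) = sqrt(11)*sqrt(j))
(L(-416) + V(-265)) + 248699 = ((-577 - 416)/(-553 - 416) + sqrt(11)*sqrt(-265)) + 248699 = (-993/(-969) + sqrt(11)*(I*sqrt(265))) + 248699 = (-1/969*(-993) + I*sqrt(2915)) + 248699 = (331/323 + I*sqrt(2915)) + 248699 = 80330108/323 + I*sqrt(2915)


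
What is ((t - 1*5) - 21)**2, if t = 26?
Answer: 0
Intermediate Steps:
((t - 1*5) - 21)**2 = ((26 - 1*5) - 21)**2 = ((26 - 5) - 21)**2 = (21 - 21)**2 = 0**2 = 0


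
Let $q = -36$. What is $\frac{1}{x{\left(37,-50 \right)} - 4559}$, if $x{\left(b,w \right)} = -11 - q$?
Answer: $- \frac{1}{4534} \approx -0.00022056$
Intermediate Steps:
$x{\left(b,w \right)} = 25$ ($x{\left(b,w \right)} = -11 - -36 = -11 + 36 = 25$)
$\frac{1}{x{\left(37,-50 \right)} - 4559} = \frac{1}{25 - 4559} = \frac{1}{-4534} = - \frac{1}{4534}$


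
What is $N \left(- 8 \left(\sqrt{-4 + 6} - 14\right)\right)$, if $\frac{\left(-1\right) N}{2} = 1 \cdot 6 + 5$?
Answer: $-2464 + 176 \sqrt{2} \approx -2215.1$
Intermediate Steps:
$N = -22$ ($N = - 2 \left(1 \cdot 6 + 5\right) = - 2 \left(6 + 5\right) = \left(-2\right) 11 = -22$)
$N \left(- 8 \left(\sqrt{-4 + 6} - 14\right)\right) = - 22 \left(- 8 \left(\sqrt{-4 + 6} - 14\right)\right) = - 22 \left(- 8 \left(\sqrt{2} - 14\right)\right) = - 22 \left(- 8 \left(-14 + \sqrt{2}\right)\right) = - 22 \left(112 - 8 \sqrt{2}\right) = -2464 + 176 \sqrt{2}$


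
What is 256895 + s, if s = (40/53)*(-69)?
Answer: 13612675/53 ≈ 2.5684e+5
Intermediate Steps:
s = -2760/53 (s = (40*(1/53))*(-69) = (40/53)*(-69) = -2760/53 ≈ -52.075)
256895 + s = 256895 - 2760/53 = 13612675/53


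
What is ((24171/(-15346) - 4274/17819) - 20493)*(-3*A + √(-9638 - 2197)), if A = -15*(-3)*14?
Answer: 5296077491892075/136725187 - 16812944418705*I*√1315/273450374 ≈ 3.8735e+7 - 2.2296e+6*I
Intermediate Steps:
A = 630 (A = 45*14 = 630)
((24171/(-15346) - 4274/17819) - 20493)*(-3*A + √(-9638 - 2197)) = ((24171/(-15346) - 4274/17819) - 20493)*(-3*630 + √(-9638 - 2197)) = ((24171*(-1/15346) - 4274*1/17819) - 20493)*(-1890 + √(-11835)) = ((-24171/15346 - 4274/17819) - 20493)*(-1890 + 3*I*√1315) = (-496291853/273450374 - 20493)*(-1890 + 3*I*√1315) = -5604314806235*(-1890 + 3*I*√1315)/273450374 = 5296077491892075/136725187 - 16812944418705*I*√1315/273450374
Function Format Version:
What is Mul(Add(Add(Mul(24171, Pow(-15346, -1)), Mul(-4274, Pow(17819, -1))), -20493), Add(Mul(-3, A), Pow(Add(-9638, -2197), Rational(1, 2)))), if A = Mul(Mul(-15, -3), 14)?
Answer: Add(Rational(5296077491892075, 136725187), Mul(Rational(-16812944418705, 273450374), I, Pow(1315, Rational(1, 2)))) ≈ Add(3.8735e+7, Mul(-2.2296e+6, I))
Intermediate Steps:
A = 630 (A = Mul(45, 14) = 630)
Mul(Add(Add(Mul(24171, Pow(-15346, -1)), Mul(-4274, Pow(17819, -1))), -20493), Add(Mul(-3, A), Pow(Add(-9638, -2197), Rational(1, 2)))) = Mul(Add(Add(Mul(24171, Pow(-15346, -1)), Mul(-4274, Pow(17819, -1))), -20493), Add(Mul(-3, 630), Pow(Add(-9638, -2197), Rational(1, 2)))) = Mul(Add(Add(Mul(24171, Rational(-1, 15346)), Mul(-4274, Rational(1, 17819))), -20493), Add(-1890, Pow(-11835, Rational(1, 2)))) = Mul(Add(Add(Rational(-24171, 15346), Rational(-4274, 17819)), -20493), Add(-1890, Mul(3, I, Pow(1315, Rational(1, 2))))) = Mul(Add(Rational(-496291853, 273450374), -20493), Add(-1890, Mul(3, I, Pow(1315, Rational(1, 2))))) = Mul(Rational(-5604314806235, 273450374), Add(-1890, Mul(3, I, Pow(1315, Rational(1, 2))))) = Add(Rational(5296077491892075, 136725187), Mul(Rational(-16812944418705, 273450374), I, Pow(1315, Rational(1, 2))))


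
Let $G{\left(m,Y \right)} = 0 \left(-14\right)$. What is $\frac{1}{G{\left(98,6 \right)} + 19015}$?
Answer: $\frac{1}{19015} \approx 5.259 \cdot 10^{-5}$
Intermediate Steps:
$G{\left(m,Y \right)} = 0$
$\frac{1}{G{\left(98,6 \right)} + 19015} = \frac{1}{0 + 19015} = \frac{1}{19015}$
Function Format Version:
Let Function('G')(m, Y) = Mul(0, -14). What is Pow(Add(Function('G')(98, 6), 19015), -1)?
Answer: Rational(1, 19015) ≈ 5.2590e-5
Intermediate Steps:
Function('G')(m, Y) = 0
Pow(Add(Function('G')(98, 6), 19015), -1) = Pow(Add(0, 19015), -1) = Pow(19015, -1) = Rational(1, 19015)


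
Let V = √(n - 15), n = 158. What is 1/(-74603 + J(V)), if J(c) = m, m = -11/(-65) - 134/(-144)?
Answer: -4680/349136893 ≈ -1.3404e-5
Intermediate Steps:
V = √143 (V = √(158 - 15) = √143 ≈ 11.958)
m = 5147/4680 (m = -11*(-1/65) - 134*(-1/144) = 11/65 + 67/72 = 5147/4680 ≈ 1.0998)
J(c) = 5147/4680
1/(-74603 + J(V)) = 1/(-74603 + 5147/4680) = 1/(-349136893/4680) = -4680/349136893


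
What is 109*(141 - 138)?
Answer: 327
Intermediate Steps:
109*(141 - 138) = 109*3 = 327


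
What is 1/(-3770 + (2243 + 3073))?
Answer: 1/1546 ≈ 0.00064683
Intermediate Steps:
1/(-3770 + (2243 + 3073)) = 1/(-3770 + 5316) = 1/1546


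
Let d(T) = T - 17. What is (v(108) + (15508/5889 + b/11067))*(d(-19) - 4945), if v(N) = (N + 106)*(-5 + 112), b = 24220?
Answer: -6942046694090/60853 ≈ -1.1408e+8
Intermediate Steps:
d(T) = -17 + T
v(N) = 11342 + 107*N (v(N) = (106 + N)*107 = 11342 + 107*N)
(v(108) + (15508/5889 + b/11067))*(d(-19) - 4945) = ((11342 + 107*108) + (15508/5889 + 24220/11067))*((-17 - 19) - 4945) = ((11342 + 11556) + (15508*(1/5889) + 24220*(1/11067)))*(-36 - 4945) = (22898 + (15508/5889 + 3460/1581))*(-4981) = (22898 + 4988232/1034501)*(-4981) = (23692992130/1034501)*(-4981) = -6942046694090/60853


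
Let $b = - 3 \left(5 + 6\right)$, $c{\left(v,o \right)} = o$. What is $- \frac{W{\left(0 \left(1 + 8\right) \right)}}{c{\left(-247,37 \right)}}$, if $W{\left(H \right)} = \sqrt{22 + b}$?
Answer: $- \frac{i \sqrt{11}}{37} \approx - 0.089638 i$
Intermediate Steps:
$b = -33$ ($b = \left(-3\right) 11 = -33$)
$W{\left(H \right)} = i \sqrt{11}$ ($W{\left(H \right)} = \sqrt{22 - 33} = \sqrt{-11} = i \sqrt{11}$)
$- \frac{W{\left(0 \left(1 + 8\right) \right)}}{c{\left(-247,37 \right)}} = - \frac{i \sqrt{11}}{37}$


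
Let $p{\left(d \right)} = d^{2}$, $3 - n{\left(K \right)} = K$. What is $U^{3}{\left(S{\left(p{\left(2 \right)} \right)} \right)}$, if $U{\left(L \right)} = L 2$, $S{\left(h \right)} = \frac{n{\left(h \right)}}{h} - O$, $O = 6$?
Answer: $- \frac{15625}{8} \approx -1953.1$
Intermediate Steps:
$n{\left(K \right)} = 3 - K$
$S{\left(h \right)} = -6 + \frac{3 - h}{h}$ ($S{\left(h \right)} = \frac{3 - h}{h} - 6 = -6 + \frac{3 - h}{h}$)
$U{\left(L \right)} = 2 L$
$U^{3}{\left(S{\left(p{\left(2 \right)} \right)} \right)} = \left(2 \left(-7 + \frac{3}{2^{2}}\right)\right)^{3} = \left(2 \left(-7 + \frac{3}{4}\right)\right)^{3} = \left(2 \left(- \frac{25}{4}\right)\right)^{3} = \left(- \frac{25}{2}\right)^{3} = - \frac{15625}{8}$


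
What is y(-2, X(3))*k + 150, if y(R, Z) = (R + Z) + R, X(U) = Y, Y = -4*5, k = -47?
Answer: 1278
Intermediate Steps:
Y = -20
X(U) = -20
y(R, Z) = Z + 2*R
y(-2, X(3))*k + 150 = (-20 + 2*(-2))*(-47) + 150 = (-20 - 4)*(-47) + 150 = -24*(-47) + 150 = 1128 + 150 = 1278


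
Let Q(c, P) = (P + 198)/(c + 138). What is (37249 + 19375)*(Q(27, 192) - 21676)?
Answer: -13499727840/11 ≈ -1.2272e+9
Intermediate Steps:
Q(c, P) = (198 + P)/(138 + c)
(37249 + 19375)*(Q(27, 192) - 21676) = (37249 + 19375)*((198 + 192)/(138 + 27) - 21676) = 56624*(390/165 - 21676) = 56624*((1/165)*390 - 21676) = 56624*(26/11 - 21676) = 56624*(-238410/11) = -13499727840/11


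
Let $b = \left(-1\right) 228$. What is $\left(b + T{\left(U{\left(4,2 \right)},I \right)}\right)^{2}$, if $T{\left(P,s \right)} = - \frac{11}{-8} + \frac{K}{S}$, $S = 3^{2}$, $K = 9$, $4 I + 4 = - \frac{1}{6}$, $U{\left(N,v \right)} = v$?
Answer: $\frac{3258025}{64} \approx 50907.0$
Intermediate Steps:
$I = - \frac{25}{24}$ ($I = -1 + \frac{\left(-1\right) \frac{1}{6}}{4} = -1 + \frac{1}{4} \left(- \frac{1}{6}\right) = -1 - \frac{1}{24} = - \frac{25}{24} \approx -1.0417$)
$S = 9$
$T{\left(P,s \right)} = \frac{19}{8}$ ($T{\left(P,s \right)} = - \frac{11}{-8} + \frac{9}{9} = \left(-11\right) \left(- \frac{1}{8}\right) + 9 \cdot \frac{1}{9} = \frac{11}{8} + 1 = \frac{19}{8}$)
$b = -228$
$\left(b + T{\left(U{\left(4,2 \right)},I \right)}\right)^{2} = \left(-228 + \frac{19}{8}\right)^{2} = \left(- \frac{1805}{8}\right)^{2} = \frac{3258025}{64}$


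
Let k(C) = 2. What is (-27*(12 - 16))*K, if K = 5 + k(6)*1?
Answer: 756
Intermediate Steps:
K = 7 (K = 5 + 2*1 = 5 + 2 = 7)
(-27*(12 - 16))*K = -27*(12 - 16)*7 = -27*(-4)*7 = 108*7 = 756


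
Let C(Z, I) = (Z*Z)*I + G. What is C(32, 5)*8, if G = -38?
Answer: 40656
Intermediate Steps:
C(Z, I) = -38 + I*Z² (C(Z, I) = (Z*Z)*I - 38 = Z²*I - 38 = I*Z² - 38 = -38 + I*Z²)
C(32, 5)*8 = (-38 + 5*32²)*8 = (-38 + 5*1024)*8 = (-38 + 5120)*8 = 5082*8 = 40656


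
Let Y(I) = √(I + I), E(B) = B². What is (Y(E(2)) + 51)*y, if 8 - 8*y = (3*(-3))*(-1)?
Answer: -51/8 - √2/4 ≈ -6.7286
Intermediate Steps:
Y(I) = √2*√I (Y(I) = √(2*I) = √2*√I)
y = -⅛ (y = 1 - 3*(-3)*(-1)/8 = 1 - (-9)*(-1)/8 = 1 - ⅛*9 = 1 - 9/8 = -⅛ ≈ -0.12500)
(Y(E(2)) + 51)*y = (√2*√(2²) + 51)*(-⅛) = (√2*√4 + 51)*(-⅛) = (√2*2 + 51)*(-⅛) = (2*√2 + 51)*(-⅛) = (51 + 2*√2)*(-⅛) = -51/8 - √2/4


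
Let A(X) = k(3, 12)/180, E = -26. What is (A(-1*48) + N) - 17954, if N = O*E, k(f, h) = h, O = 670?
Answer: -530609/15 ≈ -35374.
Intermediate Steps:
N = -17420 (N = 670*(-26) = -17420)
A(X) = 1/15 (A(X) = 12/180 = 12*(1/180) = 1/15)
(A(-1*48) + N) - 17954 = (1/15 - 17420) - 17954 = -261299/15 - 17954 = -530609/15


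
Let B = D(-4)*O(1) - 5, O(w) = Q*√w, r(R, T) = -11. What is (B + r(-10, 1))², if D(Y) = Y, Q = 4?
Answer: 1024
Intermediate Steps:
O(w) = 4*√w
B = -21 (B = -16*√1 - 5 = -16 - 5 = -21)
(B + r(-10, 1))² = (-21 - 11)² = (-32)² = 1024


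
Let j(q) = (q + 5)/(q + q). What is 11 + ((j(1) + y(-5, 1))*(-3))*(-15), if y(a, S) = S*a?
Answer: -79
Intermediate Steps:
j(q) = (5 + q)/(2*q) (j(q) = (5 + q)/((2*q)) = (5 + q)*(1/(2*q)) = (5 + q)/(2*q))
11 + ((j(1) + y(-5, 1))*(-3))*(-15) = 11 + (((1/2)*(5 + 1)/1 + 1*(-5))*(-3))*(-15) = 11 + (((1/2)*1*6 - 5)*(-3))*(-15) = 11 + ((3 - 5)*(-3))*(-15) = 11 - 2*(-3)*(-15) = 11 + 6*(-15) = 11 - 90 = -79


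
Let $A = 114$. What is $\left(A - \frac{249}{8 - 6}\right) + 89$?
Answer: $\frac{157}{2} \approx 78.5$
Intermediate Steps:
$\left(A - \frac{249}{8 - 6}\right) + 89 = \left(114 - \frac{249}{8 - 6}\right) + 89 = \left(114 - \frac{249}{2}\right) + 89 = - \frac{21}{2} + 89 = \frac{157}{2}$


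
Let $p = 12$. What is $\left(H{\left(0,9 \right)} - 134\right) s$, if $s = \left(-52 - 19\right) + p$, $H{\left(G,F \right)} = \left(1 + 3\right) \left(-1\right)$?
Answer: $8142$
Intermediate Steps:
$H{\left(G,F \right)} = -4$ ($H{\left(G,F \right)} = 4 \left(-1\right) = -4$)
$s = -59$ ($s = \left(-52 - 19\right) + 12 = -71 + 12 = -59$)
$\left(H{\left(0,9 \right)} - 134\right) s = \left(-4 - 134\right) \left(-59\right) = \left(-138\right) \left(-59\right) = 8142$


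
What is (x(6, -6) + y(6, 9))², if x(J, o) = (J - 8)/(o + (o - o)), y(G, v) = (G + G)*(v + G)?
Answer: 292681/9 ≈ 32520.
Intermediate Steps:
y(G, v) = 2*G*(G + v) (y(G, v) = (2*G)*(G + v) = 2*G*(G + v))
x(J, o) = (-8 + J)/o (x(J, o) = (-8 + J)/(o + 0) = (-8 + J)/o)
(x(6, -6) + y(6, 9))² = ((-8 + 6)/(-6) + 2*6*(6 + 9))² = (-⅙*(-2) + 2*6*15)² = (⅓ + 180)² = (541/3)² = 292681/9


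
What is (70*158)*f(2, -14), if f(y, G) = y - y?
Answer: 0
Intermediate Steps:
f(y, G) = 0
(70*158)*f(2, -14) = (70*158)*0 = 11060*0 = 0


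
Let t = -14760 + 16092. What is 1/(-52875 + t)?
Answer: -1/51543 ≈ -1.9401e-5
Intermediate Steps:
t = 1332
1/(-52875 + t) = 1/(-52875 + 1332) = 1/(-51543) = -1/51543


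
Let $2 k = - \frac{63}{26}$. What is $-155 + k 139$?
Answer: $- \frac{16817}{52} \approx -323.4$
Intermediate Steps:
$k = - \frac{63}{52}$ ($k = \frac{\left(-63\right) \frac{1}{26}}{2} = \frac{1}{2} \left(- \frac{63}{26}\right) = - \frac{63}{52} \approx -1.2115$)
$-155 + k 139 = -155 - \frac{8757}{52} = - \frac{16817}{52}$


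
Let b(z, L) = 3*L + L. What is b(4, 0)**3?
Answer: 0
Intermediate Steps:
b(z, L) = 4*L
b(4, 0)**3 = (4*0)**3 = 0**3 = 0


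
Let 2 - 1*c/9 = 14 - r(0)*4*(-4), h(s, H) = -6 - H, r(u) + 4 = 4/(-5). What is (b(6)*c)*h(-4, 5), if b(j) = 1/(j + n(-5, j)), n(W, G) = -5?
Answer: -32076/5 ≈ -6415.2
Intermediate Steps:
b(j) = 1/(-5 + j) (b(j) = 1/(j - 5) = 1/(-5 + j))
r(u) = -24/5 (r(u) = -4 + 4/(-5) = -4 + 4*(-⅕) = -4 - ⅘ = -24/5)
c = 2916/5 (c = 18 - 9*(14 - (-24/5*4)*(-4)) = 18 - 9*(14 - (-96)*(-4)/5) = 18 - 9*(14 - 1*384/5) = 18 - 9*(14 - 384/5) = 18 - 9*(-314/5) = 18 + 2826/5 = 2916/5 ≈ 583.20)
(b(6)*c)*h(-4, 5) = ((2916/5)/(-5 + 6))*(-6 - 1*5) = ((2916/5)/1)*(-6 - 5) = (1*(2916/5))*(-11) = (2916/5)*(-11) = -32076/5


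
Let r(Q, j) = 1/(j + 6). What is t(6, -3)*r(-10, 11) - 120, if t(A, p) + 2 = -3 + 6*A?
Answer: -2009/17 ≈ -118.18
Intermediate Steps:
r(Q, j) = 1/(6 + j)
t(A, p) = -5 + 6*A (t(A, p) = -2 + (-3 + 6*A) = -5 + 6*A)
t(6, -3)*r(-10, 11) - 120 = (-5 + 6*6)/(6 + 11) - 120 = (-5 + 36)/17 - 120 = 31*(1/17) - 120 = 31/17 - 120 = -2009/17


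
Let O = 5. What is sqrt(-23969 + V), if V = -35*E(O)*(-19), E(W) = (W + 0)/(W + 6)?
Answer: 9*I*sqrt(35354)/11 ≈ 153.84*I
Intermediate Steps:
E(W) = W/(6 + W)
V = 3325/11 (V = -175/(6 + 5)*(-19) = -175/11*(-19) = 3325/11 ≈ 302.27)
sqrt(-23969 + V) = sqrt(-23969 + 3325/11) = sqrt(-260334/11) = 9*I*sqrt(35354)/11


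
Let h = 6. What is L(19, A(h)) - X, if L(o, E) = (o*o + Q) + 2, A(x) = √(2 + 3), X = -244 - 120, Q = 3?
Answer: 730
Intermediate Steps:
X = -364
A(x) = √5
L(o, E) = 5 + o² (L(o, E) = (o*o + 3) + 2 = (o² + 3) + 2 = (3 + o²) + 2 = 5 + o²)
L(19, A(h)) - X = (5 + 19²) - 1*(-364) = (5 + 361) + 364 = 366 + 364 = 730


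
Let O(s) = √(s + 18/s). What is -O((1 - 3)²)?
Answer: -√34/2 ≈ -2.9155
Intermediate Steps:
-O((1 - 3)²) = -√((1 - 3)² + 18/((1 - 3)²)) = -√((-2)² + 18/((-2)²)) = -√(4 + 18/4) = -√(4 + 18*(¼)) = -√(4 + 9/2) = -√(17/2) = -√34/2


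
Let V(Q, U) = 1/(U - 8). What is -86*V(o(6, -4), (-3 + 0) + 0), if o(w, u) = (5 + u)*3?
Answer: 86/11 ≈ 7.8182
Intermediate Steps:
o(w, u) = 15 + 3*u
V(Q, U) = 1/(-8 + U)
-86*V(o(6, -4), (-3 + 0) + 0) = -86/(-8 + ((-3 + 0) + 0)) = -86/(-8 + (-3 + 0)) = -86/(-8 - 3) = -86/(-11) = -86*(-1/11) = 86/11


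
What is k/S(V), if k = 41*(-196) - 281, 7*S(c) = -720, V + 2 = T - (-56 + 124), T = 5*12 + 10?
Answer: 58219/720 ≈ 80.860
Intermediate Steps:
T = 70 (T = 60 + 10 = 70)
V = 0 (V = -2 + (70 - (-56 + 124)) = -2 + (70 - 1*68) = -2 + (70 - 68) = -2 + 2 = 0)
S(c) = -720/7 (S(c) = (1/7)*(-720) = -720/7)
k = -8317 (k = -8036 - 281 = -8317)
k/S(V) = -8317/(-720/7) = -8317*(-7/720) = 58219/720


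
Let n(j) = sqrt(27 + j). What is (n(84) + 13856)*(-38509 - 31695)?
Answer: -972746624 - 70204*sqrt(111) ≈ -9.7349e+8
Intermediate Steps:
(n(84) + 13856)*(-38509 - 31695) = (sqrt(27 + 84) + 13856)*(-38509 - 31695) = (sqrt(111) + 13856)*(-70204) = (13856 + sqrt(111))*(-70204) = -972746624 - 70204*sqrt(111)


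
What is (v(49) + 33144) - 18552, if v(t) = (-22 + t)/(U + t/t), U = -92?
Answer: 1327845/91 ≈ 14592.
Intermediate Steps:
v(t) = 22/91 - t/91 (v(t) = (-22 + t)/(-92 + t/t) = (-22 + t)/(-92 + 1) = (-22 + t)/(-91) = (-22 + t)*(-1/91) = 22/91 - t/91)
(v(49) + 33144) - 18552 = ((22/91 - 1/91*49) + 33144) - 18552 = ((22/91 - 7/13) + 33144) - 18552 = (-27/91 + 33144) - 18552 = 3016077/91 - 18552 = 1327845/91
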